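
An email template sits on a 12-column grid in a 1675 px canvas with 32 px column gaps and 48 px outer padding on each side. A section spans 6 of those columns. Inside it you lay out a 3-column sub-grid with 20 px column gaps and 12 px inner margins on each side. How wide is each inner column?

Outer content = 1675 − 2·48 = 1579 px.
12 columns + 11 column gaps: 12c + 11·32 = 1579.
12c = 1579 − 352 = 1227, so c = 102.25 px.
6 columns plus 5 column gaps: 613.5 + 160 = 773.5 px.
Inner content = 773.5 − 2·12 = 749.5 px.
3d + 2·20 = 749.5 → 3d = 709.5 → d = 236.5 px.

236.5 px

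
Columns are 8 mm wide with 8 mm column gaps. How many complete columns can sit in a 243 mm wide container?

k columns need k·8 + (k−1)·8 = k·16 − 8.
k·16 − 8 ≤ 243 → k ≤ 251 / 16 ≈ 15.69, so k = 15.

15 columns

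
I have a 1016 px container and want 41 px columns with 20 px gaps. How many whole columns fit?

16 columns: 16·41 + 15·20 = 956 px ≤ 1016.
17 columns: 1017 px > 1016. So 16.

16 columns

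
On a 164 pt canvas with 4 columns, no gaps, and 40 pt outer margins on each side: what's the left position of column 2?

61 pt

Subtract both margins: 164 − 2·40 = 84 pt.
4c = 84 → c = 21 pt.
Before column 2: the margin + 1 column + 1 gap.
Offset = 40 + 1·(21 + 0) = 40 + 21 = 61 pt.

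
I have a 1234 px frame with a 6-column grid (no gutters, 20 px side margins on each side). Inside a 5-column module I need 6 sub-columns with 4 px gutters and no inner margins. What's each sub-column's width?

Subtract both margins: 1234 − 2·20 = 1194 px.
With no gutters, each column is 1194/6 = 199 px.
With no gutters, 5 columns span 5·199 = 995 px.
Subtracting 5 gutters of 4 leaves 975 for 6 columns, so d = 162.5 px.

162.5 px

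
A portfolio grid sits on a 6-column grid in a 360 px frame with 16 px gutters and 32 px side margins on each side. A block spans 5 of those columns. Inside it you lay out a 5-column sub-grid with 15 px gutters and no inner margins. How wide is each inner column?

Inside the margins: 360 − 64 = 296 px.
6 columns + 5 gutters: 6c + 5·16 = 296.
6c = 296 − 80 = 216, so c = 36 px.
5 columns plus 4 gutters: 180 + 64 = 244 px.
244 − 4·15 = 184; ÷5 gives d = 36.8 px.

36.8 px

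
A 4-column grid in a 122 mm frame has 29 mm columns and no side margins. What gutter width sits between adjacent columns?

2 mm

Columns use 116 mm, leaving 6 mm across 3 gutters = 2 mm each.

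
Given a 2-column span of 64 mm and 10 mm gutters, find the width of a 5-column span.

175 mm

64 − 1·10 = 54; ÷2 gives c = 27 mm.
5 columns plus 4 gutters: 135 + 40 = 175 mm.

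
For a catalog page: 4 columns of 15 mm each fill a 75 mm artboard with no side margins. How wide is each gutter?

5 mm

4·15 + 3g = 75 → 3g = 15 → g = 5 mm.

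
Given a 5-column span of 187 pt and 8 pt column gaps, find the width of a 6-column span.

226 pt

Subtracting 4 column gaps of 8 leaves 155 for 5 columns, so c = 31 pt.
Span of 6: 6·31 + 5·8 = 186 + 40 = 226 pt.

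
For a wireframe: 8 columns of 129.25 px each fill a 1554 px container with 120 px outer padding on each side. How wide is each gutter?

40 px

Take off 240 px of margins, leaving 1314 px.
Columns use 1034 px, leaving 280 px across 7 gutters = 40 px each.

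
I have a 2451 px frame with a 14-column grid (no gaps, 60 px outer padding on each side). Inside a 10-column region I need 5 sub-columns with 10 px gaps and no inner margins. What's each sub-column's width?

325 px

Outer content = 2451 − 2·60 = 2331 px.
14c = 2331 → c = 166.5 px.
10-column span = 10·166.5 = 1665 px.
5d + 4·10 = 1665 → 5d = 1625 → d = 325 px.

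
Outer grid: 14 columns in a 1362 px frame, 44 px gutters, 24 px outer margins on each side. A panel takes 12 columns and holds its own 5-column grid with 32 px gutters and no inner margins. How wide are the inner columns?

198.4 px

Inside the margins: 1362 − 48 = 1314 px.
14c + 13·44 = 1314 → 14c = 742 → c = 53 px.
12-column span = 12·53 + 11·44 = 1120 px.
Subtracting 4 gutters of 32 leaves 992 for 5 columns, so d = 198.4 px.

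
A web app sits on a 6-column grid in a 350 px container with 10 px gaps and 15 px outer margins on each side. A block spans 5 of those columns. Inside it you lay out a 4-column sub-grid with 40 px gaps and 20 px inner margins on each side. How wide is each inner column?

26.25 px

Take off 30 px of margins, leaving 320 px.
6c + 5·10 = 320 → 6c = 270 → c = 45 px.
5 columns plus 4 gaps: 225 + 40 = 265 px.
Inner content = 265 − 2·20 = 225 px.
4d + 3·40 = 225 → 4d = 105 → d = 26.25 px.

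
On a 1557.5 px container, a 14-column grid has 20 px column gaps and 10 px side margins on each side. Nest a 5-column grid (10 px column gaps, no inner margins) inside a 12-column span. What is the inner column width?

255 px

Outer content = 1557.5 − 2·10 = 1537.5 px.
14c + 13·20 = 1537.5 → 14c = 1277.5 → c = 91.25 px.
12-column span = 12·91.25 + 11·20 = 1315 px.
5d + 4·10 = 1315 → 5d = 1275 → d = 255 px.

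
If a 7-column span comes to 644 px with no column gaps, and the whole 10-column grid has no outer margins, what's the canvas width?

920 px

7c = 644 → c = 92 px.
Summing: 920 = 920 px.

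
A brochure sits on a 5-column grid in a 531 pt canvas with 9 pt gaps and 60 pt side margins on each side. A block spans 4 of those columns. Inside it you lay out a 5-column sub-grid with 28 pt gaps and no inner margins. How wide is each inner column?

43 pt

Subtract both margins: 531 − 2·60 = 411 pt.
5 columns + 4 gaps: 5c + 4·9 = 411.
5c = 411 − 36 = 375, so c = 75 pt.
4-column span = 4·75 + 3·9 = 327 pt.
Subtracting 4 gaps of 28 leaves 215 for 5 columns, so d = 43 pt.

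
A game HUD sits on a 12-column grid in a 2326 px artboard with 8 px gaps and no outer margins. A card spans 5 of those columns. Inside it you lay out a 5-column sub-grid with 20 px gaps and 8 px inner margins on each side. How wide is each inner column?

12 columns + 11 gaps: 12c + 11·8 = 2326.
12c = 2326 − 88 = 2238, so c = 186.5 px.
Span of 5: 5·186.5 + 4·8 = 932.5 + 32 = 964.5 px.
Inner content = 964.5 − 2·8 = 948.5 px.
5d + 4·20 = 948.5 → 5d = 868.5 → d = 173.7 px.

173.7 px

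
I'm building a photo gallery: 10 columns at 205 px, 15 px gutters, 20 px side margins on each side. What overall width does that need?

Canvas = 2·20 + 10·205 + 9·15 = 40 + 2050 + 135 = 2225 px.

2225 px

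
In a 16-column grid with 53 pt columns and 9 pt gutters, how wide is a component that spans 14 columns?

14 columns plus 13 gutters: 742 + 117 = 859 pt.

859 pt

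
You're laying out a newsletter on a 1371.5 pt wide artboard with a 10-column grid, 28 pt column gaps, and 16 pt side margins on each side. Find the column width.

108.75 pt

Subtract both margins: 1371.5 − 2·16 = 1339.5 pt.
Subtracting 9 column gaps of 28 leaves 1087.5 for 10 columns, so c = 108.75 pt.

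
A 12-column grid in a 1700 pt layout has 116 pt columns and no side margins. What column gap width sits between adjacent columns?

28 pt

12 columns take 12·116 = 1392 pt; remaining 308 splits into 11 column gaps.
g = 308 / 11 = 28 pt.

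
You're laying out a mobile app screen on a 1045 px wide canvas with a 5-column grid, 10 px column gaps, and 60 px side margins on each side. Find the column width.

Content width = 1045 − 2·60 = 925 px.
Subtracting 4 column gaps of 10 leaves 885 for 5 columns, so c = 177 px.

177 px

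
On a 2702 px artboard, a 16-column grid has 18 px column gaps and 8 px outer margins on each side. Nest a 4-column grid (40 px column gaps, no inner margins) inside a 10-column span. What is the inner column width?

388 px

Inside the margins: 2702 − 16 = 2686 px.
16 columns + 15 column gaps: 16c + 15·18 = 2686.
16c = 2686 − 270 = 2416, so c = 151 px.
10 columns plus 9 column gaps: 1510 + 162 = 1672 px.
4d + 3·40 = 1672 → 4d = 1552 → d = 388 px.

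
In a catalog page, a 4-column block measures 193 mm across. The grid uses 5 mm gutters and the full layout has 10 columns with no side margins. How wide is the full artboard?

490 mm

4c + 3·5 = 193 → 4c = 178 → c = 44.5 mm.
Summing: 445 + 45 = 490 mm.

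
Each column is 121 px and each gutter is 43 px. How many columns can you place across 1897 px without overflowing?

11 columns

11 columns: 11·121 + 10·43 = 1761 px ≤ 1897.
12 columns: 1925 px > 1897. So 11.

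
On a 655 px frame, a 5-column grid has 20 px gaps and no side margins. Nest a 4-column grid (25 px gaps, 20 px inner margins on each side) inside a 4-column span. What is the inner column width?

101.25 px

Subtracting 4 gaps of 20 leaves 575 for 5 columns, so c = 115 px.
4 columns plus 3 gaps: 460 + 60 = 520 px.
Inner content = 520 − 2·20 = 480 px.
4d + 3·25 = 480 → 4d = 405 → d = 101.25 px.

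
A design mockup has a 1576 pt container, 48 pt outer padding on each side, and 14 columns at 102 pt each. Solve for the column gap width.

4 pt

Subtract both margins: 1576 − 2·48 = 1480 pt.
14·102 + 13g = 1480 → 13g = 52 → g = 4 pt.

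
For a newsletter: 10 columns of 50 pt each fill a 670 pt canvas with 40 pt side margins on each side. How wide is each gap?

10 pt

Content width = 670 − 2·40 = 590 pt.
10·50 + 9g = 590 → 9g = 90 → g = 10 pt.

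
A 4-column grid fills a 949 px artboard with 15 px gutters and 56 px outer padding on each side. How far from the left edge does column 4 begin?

Take off 112 px of margins, leaving 837 px.
837 − 3·15 = 792; ÷4 gives c = 198 px.
Column 4 starts at margin + 3·(column + gutter) = 56 + 3·213 = 695 px.

695 px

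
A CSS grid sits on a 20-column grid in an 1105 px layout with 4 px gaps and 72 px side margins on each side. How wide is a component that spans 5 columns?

Inside the margins: 1105 − 144 = 961 px.
20c + 19·4 = 961 → 20c = 885 → c = 44.25 px.
5 columns plus 4 gaps: 221.25 + 16 = 237.25 px.

237.25 px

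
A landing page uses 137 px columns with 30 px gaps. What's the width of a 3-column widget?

Span of 3: 3·137 + 2·30 = 411 + 60 = 471 px.

471 px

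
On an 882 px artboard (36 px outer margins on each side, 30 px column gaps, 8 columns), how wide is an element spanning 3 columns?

Content width = 882 − 2·36 = 810 px.
810 − 7·30 = 600; ÷8 gives c = 75 px.
3 columns plus 2 column gaps: 225 + 60 = 285 px.

285 px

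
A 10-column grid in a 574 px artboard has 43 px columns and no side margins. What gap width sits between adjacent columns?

10·43 + 9g = 574 → 9g = 144 → g = 16 px.

16 px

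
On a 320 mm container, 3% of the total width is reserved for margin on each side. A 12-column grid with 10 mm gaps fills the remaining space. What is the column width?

Margins: 3% × 320 = 9.6 mm each, so content = 320 − 19.2 = 300.8 mm.
12c + 11·10 = 300.8 → 12c = 190.8 → c = 15.9 mm.

15.9 mm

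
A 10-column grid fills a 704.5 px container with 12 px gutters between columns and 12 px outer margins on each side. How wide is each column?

57.25 px

Take off 24 px of margins, leaving 680.5 px.
Subtracting 9 gutters of 12 leaves 572.5 for 10 columns, so c = 57.25 px.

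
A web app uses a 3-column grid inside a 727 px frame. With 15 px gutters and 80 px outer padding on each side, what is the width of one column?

179 px

Subtract both margins: 727 − 2·80 = 567 px.
Subtracting 2 gutters of 15 leaves 537 for 3 columns, so c = 179 px.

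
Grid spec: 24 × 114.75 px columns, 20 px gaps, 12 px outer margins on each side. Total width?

Adding margins, columns and gutters: 24 + 2754 + 460 = 3238 px.

3238 px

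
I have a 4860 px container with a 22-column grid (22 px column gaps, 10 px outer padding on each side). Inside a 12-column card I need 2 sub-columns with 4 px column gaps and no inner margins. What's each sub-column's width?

1313 px

Subtract both margins: 4860 − 2·10 = 4840 px.
22 columns + 21 column gaps: 22c + 21·22 = 4840.
22c = 4840 − 462 = 4378, so c = 199 px.
12 columns plus 11 column gaps: 2388 + 242 = 2630 px.
Subtracting 1 column gap of 4 leaves 2626 for 2 columns, so d = 1313 px.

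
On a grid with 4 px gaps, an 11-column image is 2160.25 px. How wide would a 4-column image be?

11 columns + 10 gaps: 11c + 10·4 = 2160.25.
11c = 2160.25 − 40 = 2120.25, so c = 192.75 px.
4-column span = 4·192.75 + 3·4 = 783 px.

783 px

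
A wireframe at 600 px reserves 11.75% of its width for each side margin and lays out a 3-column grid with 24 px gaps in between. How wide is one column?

137 px

Margins: 11.75% × 600 = 70.5 px each, so content = 600 − 141 = 459 px.
Subtracting 2 gaps of 24 leaves 411 for 3 columns, so c = 137 px.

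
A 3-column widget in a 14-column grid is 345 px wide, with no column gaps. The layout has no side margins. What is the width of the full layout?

With no column gaps, each column is 345/3 = 115 px.
Summing: 1610 = 1610 px.

1610 px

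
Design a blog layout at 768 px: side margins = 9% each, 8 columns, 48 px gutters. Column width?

36.72 px

Margins: 9% × 768 = 69.12 px each, so content = 768 − 138.24 = 629.76 px.
8 columns + 7 gutters: 8c + 7·48 = 629.76.
8c = 629.76 − 336 = 293.76, so c = 36.72 px.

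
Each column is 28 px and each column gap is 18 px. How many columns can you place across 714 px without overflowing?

Each extra column adds 28 + 18 = 46 px.
(714 + 18) / 46 = 15.91, so 15 columns fit.

15 columns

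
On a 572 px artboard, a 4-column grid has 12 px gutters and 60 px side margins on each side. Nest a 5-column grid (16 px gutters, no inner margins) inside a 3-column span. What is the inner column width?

Inside the margins: 572 − 120 = 452 px.
4c + 3·12 = 452 → 4c = 416 → c = 104 px.
Span of 3: 3·104 + 2·12 = 312 + 24 = 336 px.
336 − 4·16 = 272; ÷5 gives d = 54.4 px.

54.4 px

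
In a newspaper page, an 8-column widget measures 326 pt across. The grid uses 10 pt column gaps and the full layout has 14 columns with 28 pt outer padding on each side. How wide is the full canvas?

634 pt

8 columns + 7 column gaps: 8c + 7·10 = 326.
8c = 326 − 70 = 256, so c = 32 pt.
Adding margins, columns and gutters: 56 + 448 + 130 = 634 pt.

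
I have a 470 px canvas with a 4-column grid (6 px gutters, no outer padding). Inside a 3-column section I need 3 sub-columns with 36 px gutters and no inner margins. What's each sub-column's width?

93 px

470 − 3·6 = 452; ÷4 gives c = 113 px.
3 columns plus 2 gutters: 339 + 12 = 351 px.
351 − 2·36 = 279; ÷3 gives d = 93 px.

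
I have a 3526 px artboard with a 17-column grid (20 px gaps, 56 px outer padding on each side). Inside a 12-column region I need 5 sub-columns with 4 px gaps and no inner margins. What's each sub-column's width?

477.6 px

Take off 112 px of margins, leaving 3414 px.
3414 − 16·20 = 3094; ÷17 gives c = 182 px.
Span of 12: 12·182 + 11·20 = 2184 + 220 = 2404 px.
5 columns + 4 gaps: 5d + 4·4 = 2404.
5d = 2404 − 16 = 2388, so d = 477.6 px.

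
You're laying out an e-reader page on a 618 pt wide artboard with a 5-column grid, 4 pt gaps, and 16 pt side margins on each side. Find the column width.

114 pt

Subtract both margins: 618 − 2·16 = 586 pt.
5 columns + 4 gaps: 5c + 4·4 = 586.
5c = 586 − 16 = 570, so c = 114 pt.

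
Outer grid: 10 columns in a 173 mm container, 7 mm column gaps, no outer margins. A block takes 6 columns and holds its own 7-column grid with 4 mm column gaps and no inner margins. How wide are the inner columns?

11 mm

Subtracting 9 column gaps of 7 leaves 110 for 10 columns, so c = 11 mm.
6 columns plus 5 column gaps: 66 + 35 = 101 mm.
7d + 6·4 = 101 → 7d = 77 → d = 11 mm.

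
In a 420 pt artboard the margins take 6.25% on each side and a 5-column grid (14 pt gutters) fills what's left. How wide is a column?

62.3 pt

420 × (1 − 2·6.25%) = 420 × 87.5% = 367.5 pt for the columns.
367.5 − 4·14 = 311.5; ÷5 gives c = 62.3 pt.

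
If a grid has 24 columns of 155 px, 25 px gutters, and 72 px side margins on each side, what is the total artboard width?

4439 px

Artboard = 2·72 + 24·155 + 23·25 = 144 + 3720 + 575 = 4439 px.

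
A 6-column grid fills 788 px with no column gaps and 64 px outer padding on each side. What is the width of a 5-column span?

550 px

Take off 128 px of margins, leaving 660 px.
With no column gaps, each column is 660/6 = 110 px.
With no column gaps, 5 columns span 5·110 = 550 px.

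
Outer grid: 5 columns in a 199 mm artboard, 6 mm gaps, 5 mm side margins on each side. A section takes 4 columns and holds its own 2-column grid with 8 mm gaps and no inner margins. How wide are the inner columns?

71 mm

Outer content = 199 − 2·5 = 189 mm.
5 columns + 4 gaps: 5c + 4·6 = 189.
5c = 189 − 24 = 165, so c = 33 mm.
4 columns plus 3 gaps: 132 + 18 = 150 mm.
2 columns + 1 gap: 2d + 1·8 = 150.
2d = 150 − 8 = 142, so d = 71 mm.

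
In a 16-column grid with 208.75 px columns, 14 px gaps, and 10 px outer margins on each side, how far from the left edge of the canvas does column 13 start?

2683 px

Column 13 starts at margin + 12·(column + gutter) = 10 + 12·222.75 = 2683 px.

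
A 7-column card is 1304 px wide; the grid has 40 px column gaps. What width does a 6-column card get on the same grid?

Subtracting 6 column gaps of 40 leaves 1064 for 7 columns, so c = 152 px.
6-column span = 6·152 + 5·40 = 1112 px.

1112 px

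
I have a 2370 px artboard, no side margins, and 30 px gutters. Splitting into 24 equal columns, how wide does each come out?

70 px

Subtracting 23 gutters of 30 leaves 1680 for 24 columns, so c = 70 px.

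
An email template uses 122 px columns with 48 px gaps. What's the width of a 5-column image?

802 px

5-column span = 5·122 + 4·48 = 802 px.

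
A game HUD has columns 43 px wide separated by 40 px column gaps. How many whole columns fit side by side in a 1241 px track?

Each extra column adds 43 + 40 = 83 px.
(1241 + 40) / 83 = 15.43, so 15 columns fit.

15 columns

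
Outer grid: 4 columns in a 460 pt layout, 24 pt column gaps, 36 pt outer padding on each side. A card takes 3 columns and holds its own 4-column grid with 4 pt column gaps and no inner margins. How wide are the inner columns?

68.25 pt

Take off 72 pt of margins, leaving 388 pt.
4 columns + 3 column gaps: 4c + 3·24 = 388.
4c = 388 − 72 = 316, so c = 79 pt.
3 columns plus 2 column gaps: 237 + 48 = 285 pt.
4 columns + 3 column gaps: 4d + 3·4 = 285.
4d = 285 − 12 = 273, so d = 68.25 pt.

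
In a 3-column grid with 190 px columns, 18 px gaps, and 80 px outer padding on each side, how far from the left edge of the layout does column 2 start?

288 px

Before column 2: the margin + 1 column + 1 gap.
Offset = 80 + 1·(190 + 18) = 80 + 208 = 288 px.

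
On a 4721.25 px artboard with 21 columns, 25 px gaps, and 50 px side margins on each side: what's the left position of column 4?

Inside the margins: 4721.25 − 100 = 4621.25 px.
21 columns + 20 gaps: 21c + 20·25 = 4621.25.
21c = 4621.25 − 500 = 4121.25, so c = 196.25 px.
Each column+gutter stride is 221.25 px; 3 of them past the 50 px margin is 50 + 663.75 = 713.75 px.

713.75 px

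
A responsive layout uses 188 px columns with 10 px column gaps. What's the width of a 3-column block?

584 px

3-column span = 3·188 + 2·10 = 584 px.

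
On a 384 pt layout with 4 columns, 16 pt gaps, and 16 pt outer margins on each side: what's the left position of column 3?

200 pt

Content = 384 − 2·16 = 352 pt.
352 − 3·16 = 304; ÷4 gives c = 76 pt.
Each column+gutter stride is 92 pt; 2 of them past the 16 pt margin is 16 + 184 = 200 pt.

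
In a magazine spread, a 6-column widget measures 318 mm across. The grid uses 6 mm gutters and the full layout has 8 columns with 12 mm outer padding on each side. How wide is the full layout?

6 columns + 5 gutters: 6c + 5·6 = 318.
6c = 318 − 30 = 288, so c = 48 mm.
Adding margins, columns and gutters: 24 + 384 + 42 = 450 mm.

450 mm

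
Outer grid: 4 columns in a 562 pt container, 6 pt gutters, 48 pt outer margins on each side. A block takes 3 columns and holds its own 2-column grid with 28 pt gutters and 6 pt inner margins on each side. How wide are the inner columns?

Outer content = 562 − 2·48 = 466 pt.
Subtracting 3 gutters of 6 leaves 448 for 4 columns, so c = 112 pt.
Span of 3: 3·112 + 2·6 = 336 + 12 = 348 pt.
Inner content = 348 − 2·6 = 336 pt.
2 columns + 1 gutter: 2d + 1·28 = 336.
2d = 336 − 28 = 308, so d = 154 pt.

154 pt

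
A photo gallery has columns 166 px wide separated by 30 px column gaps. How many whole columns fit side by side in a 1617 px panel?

Each extra column adds 166 + 30 = 196 px.
(1617 + 30) / 196 = 8.40, so 8 columns fit.

8 columns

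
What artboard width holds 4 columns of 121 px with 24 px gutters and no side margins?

556 px

Summing: 484 + 72 = 556 px.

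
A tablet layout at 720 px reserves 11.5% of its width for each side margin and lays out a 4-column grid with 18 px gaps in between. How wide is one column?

125.1 px

720 × (1 − 2·11.5%) = 720 × 77% = 554.4 px for the columns.
Subtracting 3 gaps of 18 leaves 500.4 for 4 columns, so c = 125.1 px.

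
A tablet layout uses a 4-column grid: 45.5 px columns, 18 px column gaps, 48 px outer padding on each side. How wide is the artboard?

Adding margins, columns and gutters: 96 + 182 + 54 = 332 px.

332 px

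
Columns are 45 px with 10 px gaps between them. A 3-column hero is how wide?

155 px

3-column span = 3·45 + 2·10 = 155 px.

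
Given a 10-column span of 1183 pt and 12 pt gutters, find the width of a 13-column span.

10 columns + 9 gutters: 10c + 9·12 = 1183.
10c = 1183 − 108 = 1075, so c = 107.5 pt.
13 columns plus 12 gutters: 1397.5 + 144 = 1541.5 pt.

1541.5 pt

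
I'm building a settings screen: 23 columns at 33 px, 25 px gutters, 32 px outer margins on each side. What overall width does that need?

1373 px

Total width: 2·32 + 23·33 + 22·25 = 1373 px.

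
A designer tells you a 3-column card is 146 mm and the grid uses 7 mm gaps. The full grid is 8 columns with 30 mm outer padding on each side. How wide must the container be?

3c + 2·7 = 146 → 3c = 132 → c = 44 mm.
Adding margins, columns and gutters: 60 + 352 + 49 = 461 mm.

461 mm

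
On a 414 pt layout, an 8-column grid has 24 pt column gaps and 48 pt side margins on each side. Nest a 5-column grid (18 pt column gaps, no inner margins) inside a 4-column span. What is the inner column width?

15 pt

Subtract both margins: 414 − 2·48 = 318 pt.
8c + 7·24 = 318 → 8c = 150 → c = 18.75 pt.
Span of 4: 4·18.75 + 3·24 = 75 + 72 = 147 pt.
147 − 4·18 = 75; ÷5 gives d = 15 pt.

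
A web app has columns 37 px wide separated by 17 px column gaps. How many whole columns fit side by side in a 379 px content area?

7 columns

Each extra column adds 37 + 17 = 54 px.
(379 + 17) / 54 = 7.33, so 7 columns fit.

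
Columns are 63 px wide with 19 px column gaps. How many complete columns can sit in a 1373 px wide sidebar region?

16 columns

16 columns: 16·63 + 15·19 = 1293 px ≤ 1373.
17 columns: 1375 px > 1373. So 16.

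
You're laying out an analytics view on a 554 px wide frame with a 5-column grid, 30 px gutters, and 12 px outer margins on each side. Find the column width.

Content width = 554 − 2·12 = 530 px.
5 columns + 4 gutters: 5c + 4·30 = 530.
5c = 530 − 120 = 410, so c = 82 px.

82 px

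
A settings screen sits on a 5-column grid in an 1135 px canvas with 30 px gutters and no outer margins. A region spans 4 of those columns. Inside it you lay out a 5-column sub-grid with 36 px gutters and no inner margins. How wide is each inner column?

151.6 px

5 columns + 4 gutters: 5c + 4·30 = 1135.
5c = 1135 − 120 = 1015, so c = 203 px.
4-column span = 4·203 + 3·30 = 902 px.
5 columns + 4 gutters: 5d + 4·36 = 902.
5d = 902 − 144 = 758, so d = 151.6 px.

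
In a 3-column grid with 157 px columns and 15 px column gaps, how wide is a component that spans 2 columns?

2 columns plus 1 column gap: 314 + 15 = 329 px.

329 px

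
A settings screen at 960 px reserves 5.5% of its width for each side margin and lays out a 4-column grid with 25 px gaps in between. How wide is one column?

194.85 px

Margins: 5.5% × 960 = 52.8 px each, so content = 960 − 105.6 = 854.4 px.
854.4 − 3·25 = 779.4; ÷4 gives c = 194.85 px.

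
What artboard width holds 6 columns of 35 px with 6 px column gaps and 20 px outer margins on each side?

280 px

Adding margins, columns and gutters: 40 + 210 + 30 = 280 px.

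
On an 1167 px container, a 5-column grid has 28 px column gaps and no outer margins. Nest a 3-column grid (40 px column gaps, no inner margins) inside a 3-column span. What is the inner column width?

203 px

1167 − 4·28 = 1055; ÷5 gives c = 211 px.
Span of 3: 3·211 + 2·28 = 633 + 56 = 689 px.
689 − 2·40 = 609; ÷3 gives d = 203 px.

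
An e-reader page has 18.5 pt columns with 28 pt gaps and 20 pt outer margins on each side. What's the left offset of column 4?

Each column+gutter stride is 46.5 pt; 3 of them past the 20 pt margin is 20 + 139.5 = 159.5 pt.

159.5 pt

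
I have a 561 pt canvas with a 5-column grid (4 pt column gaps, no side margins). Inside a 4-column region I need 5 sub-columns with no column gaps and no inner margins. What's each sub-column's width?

5c + 4·4 = 561 → 5c = 545 → c = 109 pt.
4 columns plus 3 column gaps: 436 + 12 = 448 pt.
448 / 5 = 89.6 pt per column.

89.6 pt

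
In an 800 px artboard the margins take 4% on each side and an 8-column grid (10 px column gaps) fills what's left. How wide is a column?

Each margin = 4% of 800 = 32 px; content = 800 − 2·32 = 736 px.
736 − 7·10 = 666; ÷8 gives c = 83.25 px.

83.25 px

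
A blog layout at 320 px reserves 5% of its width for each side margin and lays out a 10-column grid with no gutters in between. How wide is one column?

28.8 px

320 × (1 − 2·5%) = 320 × 90% = 288 px for the columns.
288 / 10 = 28.8 px per column.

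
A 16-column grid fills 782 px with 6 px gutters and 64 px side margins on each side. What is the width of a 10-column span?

406.5 px

Inside the margins: 782 − 128 = 654 px.
654 − 15·6 = 564; ÷16 gives c = 35.25 px.
10 columns plus 9 gutters: 352.5 + 54 = 406.5 px.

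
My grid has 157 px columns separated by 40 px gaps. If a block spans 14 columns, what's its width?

14 columns plus 13 gaps: 2198 + 520 = 2718 px.

2718 px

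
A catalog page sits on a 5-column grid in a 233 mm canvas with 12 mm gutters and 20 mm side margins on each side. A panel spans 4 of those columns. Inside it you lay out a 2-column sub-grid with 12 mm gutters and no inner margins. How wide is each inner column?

Inside the margins: 233 − 40 = 193 mm.
5c + 4·12 = 193 → 5c = 145 → c = 29 mm.
4 columns plus 3 gutters: 116 + 36 = 152 mm.
2d + 1·12 = 152 → 2d = 140 → d = 70 mm.

70 mm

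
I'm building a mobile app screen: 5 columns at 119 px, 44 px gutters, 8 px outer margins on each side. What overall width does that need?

Total width: 2·8 + 5·119 + 4·44 = 787 px.

787 px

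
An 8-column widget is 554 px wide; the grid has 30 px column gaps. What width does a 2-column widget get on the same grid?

Subtracting 7 column gaps of 30 leaves 344 for 8 columns, so c = 43 px.
2-column span = 2·43 + 1·30 = 116 px.

116 px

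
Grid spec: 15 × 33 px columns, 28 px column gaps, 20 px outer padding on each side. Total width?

Frame = 2·20 + 15·33 + 14·28 = 40 + 495 + 392 = 927 px.

927 px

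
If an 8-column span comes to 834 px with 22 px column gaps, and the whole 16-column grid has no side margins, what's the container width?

Subtracting 7 column gaps of 22 leaves 680 for 8 columns, so c = 85 px.
Container = 16·85 + 15·22 = 1360 + 330 = 1690 px.

1690 px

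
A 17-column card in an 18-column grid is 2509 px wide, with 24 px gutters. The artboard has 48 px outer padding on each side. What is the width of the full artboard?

17c + 16·24 = 2509 → 17c = 2125 → c = 125 px.
Artboard = 2·48 + 18·125 + 17·24 = 96 + 2250 + 408 = 2754 px.

2754 px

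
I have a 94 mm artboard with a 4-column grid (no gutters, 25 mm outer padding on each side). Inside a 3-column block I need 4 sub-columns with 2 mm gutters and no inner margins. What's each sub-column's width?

6.75 mm

Take off 50 mm of margins, leaving 44 mm.
4c = 44 → c = 11 mm.
With no gutters, 3 columns span 3·11 = 33 mm.
33 − 3·2 = 27; ÷4 gives d = 6.75 mm.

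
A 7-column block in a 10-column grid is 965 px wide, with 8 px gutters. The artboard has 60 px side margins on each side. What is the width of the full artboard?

7 columns + 6 gutters: 7c + 6·8 = 965.
7c = 965 − 48 = 917, so c = 131 px.
Adding margins, columns and gutters: 120 + 1310 + 72 = 1502 px.

1502 px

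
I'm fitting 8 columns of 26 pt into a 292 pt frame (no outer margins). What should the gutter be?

12 pt

Columns use 208 pt, leaving 84 pt across 7 gutters = 12 pt each.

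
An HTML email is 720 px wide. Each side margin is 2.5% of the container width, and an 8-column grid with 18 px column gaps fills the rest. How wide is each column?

Each margin = 2.5% of 720 = 18 px; content = 720 − 2·18 = 684 px.
684 − 7·18 = 558; ÷8 gives c = 69.75 px.

69.75 px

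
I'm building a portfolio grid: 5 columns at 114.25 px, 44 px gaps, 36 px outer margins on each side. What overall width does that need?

819.25 px

Container = 2·36 + 5·114.25 + 4·44 = 72 + 571.25 + 176 = 819.25 px.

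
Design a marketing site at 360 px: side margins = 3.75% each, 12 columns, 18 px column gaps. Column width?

360 × (1 − 2·3.75%) = 360 × 92.5% = 333 px for the columns.
12 columns + 11 column gaps: 12c + 11·18 = 333.
12c = 333 − 198 = 135, so c = 11.25 px.

11.25 px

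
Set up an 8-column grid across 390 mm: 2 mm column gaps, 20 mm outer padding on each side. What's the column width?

42 mm

Content width = 390 − 2·20 = 350 mm.
8c + 7·2 = 350 → 8c = 336 → c = 42 mm.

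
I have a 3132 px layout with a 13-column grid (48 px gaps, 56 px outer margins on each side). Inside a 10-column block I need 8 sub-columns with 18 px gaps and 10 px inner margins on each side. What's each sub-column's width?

270.75 px

Subtract both margins: 3132 − 2·56 = 3020 px.
13c + 12·48 = 3020 → 13c = 2444 → c = 188 px.
10 columns plus 9 gaps: 1880 + 432 = 2312 px.
Inner content = 2312 − 2·10 = 2292 px.
Subtracting 7 gaps of 18 leaves 2166 for 8 columns, so d = 270.75 px.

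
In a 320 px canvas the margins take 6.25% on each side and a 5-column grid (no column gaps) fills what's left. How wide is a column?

Margins: 6.25% × 320 = 20 px each, so content = 320 − 40 = 280 px.
5c = 280 → c = 56 px.

56 px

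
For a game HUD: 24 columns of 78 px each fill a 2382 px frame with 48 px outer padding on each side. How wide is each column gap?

18 px

Take off 96 px of margins, leaving 2286 px.
24·78 + 23g = 2286 → 23g = 414 → g = 18 px.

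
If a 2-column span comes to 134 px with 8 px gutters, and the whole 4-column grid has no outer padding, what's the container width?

276 px

134 − 1·8 = 126; ÷2 gives c = 63 px.
Container = 4·63 + 3·8 = 252 + 24 = 276 px.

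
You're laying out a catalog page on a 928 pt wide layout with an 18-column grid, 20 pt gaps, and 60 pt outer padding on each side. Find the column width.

Take off 120 pt of margins, leaving 808 pt.
18 columns + 17 gaps: 18c + 17·20 = 808.
18c = 808 − 340 = 468, so c = 26 pt.

26 pt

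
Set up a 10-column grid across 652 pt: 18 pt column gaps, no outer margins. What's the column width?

652 − 9·18 = 490; ÷10 gives c = 49 pt.

49 pt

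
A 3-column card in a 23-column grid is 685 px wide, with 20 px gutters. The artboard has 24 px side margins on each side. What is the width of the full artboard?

3c + 2·20 = 685 → 3c = 645 → c = 215 px.
Adding margins, columns and gutters: 48 + 4945 + 440 = 5433 px.

5433 px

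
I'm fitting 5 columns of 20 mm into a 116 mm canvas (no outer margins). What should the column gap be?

4 mm

Columns use 100 mm, leaving 16 mm across 4 column gaps = 4 mm each.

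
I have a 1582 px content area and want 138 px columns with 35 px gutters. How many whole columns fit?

9 columns

k columns need k·138 + (k−1)·35 = k·173 − 35.
k·173 − 35 ≤ 1582 → k ≤ 1617 / 173 ≈ 9.35, so k = 9.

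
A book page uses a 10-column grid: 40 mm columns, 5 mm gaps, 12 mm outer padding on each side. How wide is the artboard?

Total width: 2·12 + 10·40 + 9·5 = 469 mm.

469 mm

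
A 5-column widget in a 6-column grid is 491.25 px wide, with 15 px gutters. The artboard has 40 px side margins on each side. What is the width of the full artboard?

672.5 px

491.25 − 4·15 = 431.25; ÷5 gives c = 86.25 px.
Adding margins, columns and gutters: 80 + 517.5 + 75 = 672.5 px.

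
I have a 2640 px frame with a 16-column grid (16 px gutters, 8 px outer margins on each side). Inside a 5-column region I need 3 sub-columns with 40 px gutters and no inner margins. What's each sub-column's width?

243 px

Take off 16 px of margins, leaving 2624 px.
2624 − 15·16 = 2384; ÷16 gives c = 149 px.
Span of 5: 5·149 + 4·16 = 745 + 64 = 809 px.
809 − 2·40 = 729; ÷3 gives d = 243 px.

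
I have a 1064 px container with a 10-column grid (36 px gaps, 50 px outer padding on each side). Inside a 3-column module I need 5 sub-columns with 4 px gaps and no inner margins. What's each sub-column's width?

49.6 px

Inside the margins: 1064 − 100 = 964 px.
10c + 9·36 = 964 → 10c = 640 → c = 64 px.
3 columns plus 2 gaps: 192 + 72 = 264 px.
5 columns + 4 gaps: 5d + 4·4 = 264.
5d = 264 − 16 = 248, so d = 49.6 px.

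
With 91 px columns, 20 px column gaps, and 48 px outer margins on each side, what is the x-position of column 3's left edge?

Column 3 starts at margin + 2·(column + gutter) = 48 + 2·111 = 270 px.

270 px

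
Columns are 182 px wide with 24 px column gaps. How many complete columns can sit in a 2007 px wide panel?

9 columns

9 columns: 9·182 + 8·24 = 1830 px ≤ 2007.
10 columns: 2036 px > 2007. So 9.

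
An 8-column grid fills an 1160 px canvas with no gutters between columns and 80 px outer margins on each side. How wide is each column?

Subtract both margins: 1160 − 2·80 = 1000 px.
8c = 1000 → c = 125 px.

125 px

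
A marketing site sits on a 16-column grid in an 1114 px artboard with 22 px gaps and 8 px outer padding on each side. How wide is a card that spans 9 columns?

608 px

Subtract both margins: 1114 − 2·8 = 1098 px.
1098 − 15·22 = 768; ÷16 gives c = 48 px.
9-column span = 9·48 + 8·22 = 608 px.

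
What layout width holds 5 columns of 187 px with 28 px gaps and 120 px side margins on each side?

1287 px

Adding margins, columns and gutters: 240 + 935 + 112 = 1287 px.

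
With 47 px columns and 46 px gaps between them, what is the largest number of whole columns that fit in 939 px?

Each extra column adds 47 + 46 = 93 px.
(939 + 46) / 93 = 10.59, so 10 columns fit.

10 columns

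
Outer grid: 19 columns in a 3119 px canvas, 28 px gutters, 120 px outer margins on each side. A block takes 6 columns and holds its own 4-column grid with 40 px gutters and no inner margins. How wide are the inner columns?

Take off 240 px of margins, leaving 2879 px.
19c + 18·28 = 2879 → 19c = 2375 → c = 125 px.
Span of 6: 6·125 + 5·28 = 750 + 140 = 890 px.
4d + 3·40 = 890 → 4d = 770 → d = 192.5 px.

192.5 px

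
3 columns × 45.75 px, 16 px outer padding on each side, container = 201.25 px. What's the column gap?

16 px

Content width = 201.25 − 2·16 = 169.25 px.
3·45.75 + 2g = 169.25 → 2g = 32 → g = 16 px.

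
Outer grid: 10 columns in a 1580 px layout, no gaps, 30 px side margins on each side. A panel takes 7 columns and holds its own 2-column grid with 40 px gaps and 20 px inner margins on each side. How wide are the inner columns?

Outer content = 1580 − 2·30 = 1520 px.
1520 / 10 = 152 px per column.
7-column span = 7·152 = 1064 px.
Inner content = 1064 − 2·20 = 1024 px.
2 columns + 1 gap: 2d + 1·40 = 1024.
2d = 1024 − 40 = 984, so d = 492 px.

492 px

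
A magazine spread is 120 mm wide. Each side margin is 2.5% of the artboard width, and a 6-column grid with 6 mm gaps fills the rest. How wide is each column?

14 mm

Margins: 2.5% × 120 = 3 mm each, so content = 120 − 6 = 114 mm.
114 − 5·6 = 84; ÷6 gives c = 14 mm.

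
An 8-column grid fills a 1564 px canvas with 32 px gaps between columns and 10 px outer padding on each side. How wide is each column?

165 px

Subtract both margins: 1564 − 2·10 = 1544 px.
8c + 7·32 = 1544 → 8c = 1320 → c = 165 px.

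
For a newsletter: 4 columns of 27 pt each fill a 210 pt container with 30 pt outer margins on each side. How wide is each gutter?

14 pt

Subtract both margins: 210 − 2·30 = 150 pt.
4 columns take 4·27 = 108 pt; remaining 42 splits into 3 gutters.
g = 42 / 3 = 14 pt.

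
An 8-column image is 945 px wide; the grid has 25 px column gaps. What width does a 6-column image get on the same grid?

945 − 7·25 = 770; ÷8 gives c = 96.25 px.
Span of 6: 6·96.25 + 5·25 = 577.5 + 125 = 702.5 px.

702.5 px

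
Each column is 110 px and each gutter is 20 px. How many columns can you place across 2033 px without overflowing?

Each extra column adds 110 + 20 = 130 px.
(2033 + 20) / 130 = 15.79, so 15 columns fit.

15 columns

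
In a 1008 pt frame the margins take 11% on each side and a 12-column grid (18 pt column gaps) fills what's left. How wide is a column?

49.02 pt

Each margin = 11% of 1008 = 110.88 pt; content = 1008 − 2·110.88 = 786.24 pt.
Subtracting 11 column gaps of 18 leaves 588.24 for 12 columns, so c = 49.02 pt.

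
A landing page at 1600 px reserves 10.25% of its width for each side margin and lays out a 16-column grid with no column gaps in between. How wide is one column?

79.5 px

Margins: 10.25% × 1600 = 164 px each, so content = 1600 − 328 = 1272 px.
1272 / 16 = 79.5 px per column.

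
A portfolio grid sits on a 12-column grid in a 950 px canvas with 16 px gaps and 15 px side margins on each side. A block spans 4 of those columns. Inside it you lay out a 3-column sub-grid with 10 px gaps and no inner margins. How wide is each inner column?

Outer content = 950 − 2·15 = 920 px.
12c + 11·16 = 920 → 12c = 744 → c = 62 px.
Span of 4: 4·62 + 3·16 = 248 + 48 = 296 px.
296 − 2·10 = 276; ÷3 gives d = 92 px.

92 px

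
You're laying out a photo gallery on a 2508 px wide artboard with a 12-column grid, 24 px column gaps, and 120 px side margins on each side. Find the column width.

167 px

Content width = 2508 − 2·120 = 2268 px.
12c + 11·24 = 2268 → 12c = 2004 → c = 167 px.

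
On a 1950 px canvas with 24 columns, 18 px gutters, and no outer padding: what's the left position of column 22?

1950 − 23·18 = 1536; ÷24 gives c = 64 px.
Before column 22: 21 columns + 21 gutters.
Offset = 21·(64 + 18) = 21·82 = 1722 px.

1722 px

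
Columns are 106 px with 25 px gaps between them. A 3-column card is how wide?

Span of 3: 3·106 + 2·25 = 318 + 50 = 368 px.

368 px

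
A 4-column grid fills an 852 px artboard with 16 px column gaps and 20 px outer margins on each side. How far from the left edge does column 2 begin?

Subtract both margins: 852 − 2·20 = 812 px.
4 columns + 3 column gaps: 4c + 3·16 = 812.
4c = 812 − 48 = 764, so c = 191 px.
Column 2 starts at margin + 1·(column + gutter) = 20 + 1·207 = 227 px.

227 px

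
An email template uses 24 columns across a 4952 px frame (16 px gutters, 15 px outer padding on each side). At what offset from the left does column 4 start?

Content = 4952 − 2·15 = 4922 px.
Subtracting 23 gutters of 16 leaves 4554 for 24 columns, so c = 189.75 px.
Column 4 starts at margin + 3·(column + gutter) = 15 + 3·205.75 = 632.25 px.

632.25 px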